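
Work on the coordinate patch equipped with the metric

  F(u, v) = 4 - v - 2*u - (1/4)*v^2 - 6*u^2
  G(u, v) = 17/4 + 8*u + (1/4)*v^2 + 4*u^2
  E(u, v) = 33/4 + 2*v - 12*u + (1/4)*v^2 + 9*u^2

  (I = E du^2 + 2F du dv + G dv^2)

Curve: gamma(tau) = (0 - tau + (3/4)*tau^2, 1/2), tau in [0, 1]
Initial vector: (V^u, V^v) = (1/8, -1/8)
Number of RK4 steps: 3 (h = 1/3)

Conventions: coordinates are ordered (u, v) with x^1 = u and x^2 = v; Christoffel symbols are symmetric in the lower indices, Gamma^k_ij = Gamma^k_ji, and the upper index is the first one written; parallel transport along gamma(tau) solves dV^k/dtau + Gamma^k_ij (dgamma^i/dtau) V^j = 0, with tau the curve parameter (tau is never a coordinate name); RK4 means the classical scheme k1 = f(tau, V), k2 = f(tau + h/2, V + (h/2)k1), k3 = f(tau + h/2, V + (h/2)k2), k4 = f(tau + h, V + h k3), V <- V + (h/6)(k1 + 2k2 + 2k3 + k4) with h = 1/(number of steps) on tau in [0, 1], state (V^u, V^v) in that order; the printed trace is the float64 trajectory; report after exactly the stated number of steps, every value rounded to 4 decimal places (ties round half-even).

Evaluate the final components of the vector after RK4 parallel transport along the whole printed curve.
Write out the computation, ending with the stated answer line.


gamma'(tau) = (-1 + (3/2)*tau, 0); f(tau, V)^k = -Gamma^k_ij(gamma(tau)) gamma'^i(tau) V^j; h = 1/3; intermediate values shown to 6 dp
curve data and Christoffel symbols at the stage parameters:
  tau = 0.000000: gamma = (0.000000, 0.500000), gamma' = (-1.000000, 0.000000); Gamma_uuu = -0.533903, Gamma_uuv = -0.313947, Gamma_uvv = -0.813947, Gamma_vuu = -0.299063, Gamma_vuv = 1.177784, Gamma_vvv = 0.677784
  tau = 0.166667: gamma = (-0.145833, 0.500000), gamma' = (-0.750000, 0.000000); Gamma_uuu = -0.798401, Gamma_uuv = -0.370711, Gamma_uvv = -0.663890, Gamma_vuu = 0.464419, Gamma_vuv = 1.470736, Gamma_vvv = 0.778743
  tau = 0.333333: gamma = (-0.250000, 0.500000), gamma' = (-0.500000, 0.000000); Gamma_uuu = -1.019434, Gamma_uuv = -0.384453, Gamma_uvv = -0.558399, Gamma_vuu = 1.368482, Gamma_vuv = 1.705215, Gamma_vvv = 0.825091
  tau = 0.500000: gamma = (-0.312500, 0.500000), gamma' = (-0.250000, 0.000000); Gamma_uuu = -1.158884, Gamma_uuv = -0.380179, Gamma_uvv = -0.496402, Gamma_vuu = 2.112423, Gamma_vuv = 1.848154, Gamma_vvv = 0.840068
  tau = 0.666667: gamma = (-0.333333, 0.500000), gamma' = (0.000000, 0.000000); Gamma_uuu = -1.205496, Gamma_uuv = -0.376511, Gamma_uvv = -0.476037, Gamma_vuu = 2.401065, Gamma_vuv = 1.894926, Gamma_vvv = 0.842653
  tau = 0.833333: gamma = (-0.312500, 0.500000), gamma' = (0.250000, 0.000000); Gamma_uuu = -1.158884, Gamma_uuv = -0.380179, Gamma_uvv = -0.496402, Gamma_vuu = 2.112423, Gamma_vuv = 1.848154, Gamma_vvv = 0.840068
  tau = 1.000000: gamma = (-0.250000, 0.500000), gamma' = (0.500000, 0.000000); Gamma_uuu = -1.019434, Gamma_uuv = -0.384453, Gamma_uvv = -0.558399, Gamma_vuu = 1.368482, Gamma_vuv = 1.705215, Gamma_vvv = 0.825091
step 0: V^u = 0.1250, V^v = -0.1250
step 1: k1 = (-0.027494, -0.184606), k2 = (-0.028798, -0.129877), k3 = (-0.031204, -0.119891), k4 = (-0.026703, -0.062236); V <- V + (h/6)(k1 + 2k2 + 2k3 + k4): V^u = 0.1153, V^v = -0.1665
step 2: k1 = (-0.026783, -0.063021), k2 = (-0.015298, -0.023221), k3 = (-0.016483, -0.019146), k4 = (0.000000, 0.000000); V <- V + (h/6)(k1 + 2k2 + 2k3 + k4): V^u = 0.1103, V^v = -0.1747
step 3: k1 = (0.000000, 0.000000), k2 = (0.015355, 0.022454), k3 = (0.016452, 0.019374), k4 = (0.026683, 0.064196); V <- V + (h/6)(k1 + 2k2 + 2k3 + k4): V^u = 0.1153, V^v = -0.1665

Answer: V^u = 0.1153, V^v = -0.1665


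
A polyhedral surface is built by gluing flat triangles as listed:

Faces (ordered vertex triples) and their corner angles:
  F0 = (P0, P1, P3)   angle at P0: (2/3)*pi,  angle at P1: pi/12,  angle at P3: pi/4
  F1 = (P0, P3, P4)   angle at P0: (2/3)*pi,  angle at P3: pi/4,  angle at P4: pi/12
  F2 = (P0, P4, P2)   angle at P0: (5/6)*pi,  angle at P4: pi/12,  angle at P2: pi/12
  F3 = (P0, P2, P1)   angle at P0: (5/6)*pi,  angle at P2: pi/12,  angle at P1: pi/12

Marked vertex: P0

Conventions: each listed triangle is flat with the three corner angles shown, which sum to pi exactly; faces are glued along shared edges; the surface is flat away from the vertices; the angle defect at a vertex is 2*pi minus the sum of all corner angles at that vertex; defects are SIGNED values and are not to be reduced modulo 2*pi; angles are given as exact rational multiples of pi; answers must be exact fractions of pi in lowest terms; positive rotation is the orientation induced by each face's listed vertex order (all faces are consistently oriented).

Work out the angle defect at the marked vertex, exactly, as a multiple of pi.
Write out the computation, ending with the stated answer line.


Sum of corner angles at P0: 3*pi
defect = 2*pi - 3*pi

Answer: defect(P0) = -pi


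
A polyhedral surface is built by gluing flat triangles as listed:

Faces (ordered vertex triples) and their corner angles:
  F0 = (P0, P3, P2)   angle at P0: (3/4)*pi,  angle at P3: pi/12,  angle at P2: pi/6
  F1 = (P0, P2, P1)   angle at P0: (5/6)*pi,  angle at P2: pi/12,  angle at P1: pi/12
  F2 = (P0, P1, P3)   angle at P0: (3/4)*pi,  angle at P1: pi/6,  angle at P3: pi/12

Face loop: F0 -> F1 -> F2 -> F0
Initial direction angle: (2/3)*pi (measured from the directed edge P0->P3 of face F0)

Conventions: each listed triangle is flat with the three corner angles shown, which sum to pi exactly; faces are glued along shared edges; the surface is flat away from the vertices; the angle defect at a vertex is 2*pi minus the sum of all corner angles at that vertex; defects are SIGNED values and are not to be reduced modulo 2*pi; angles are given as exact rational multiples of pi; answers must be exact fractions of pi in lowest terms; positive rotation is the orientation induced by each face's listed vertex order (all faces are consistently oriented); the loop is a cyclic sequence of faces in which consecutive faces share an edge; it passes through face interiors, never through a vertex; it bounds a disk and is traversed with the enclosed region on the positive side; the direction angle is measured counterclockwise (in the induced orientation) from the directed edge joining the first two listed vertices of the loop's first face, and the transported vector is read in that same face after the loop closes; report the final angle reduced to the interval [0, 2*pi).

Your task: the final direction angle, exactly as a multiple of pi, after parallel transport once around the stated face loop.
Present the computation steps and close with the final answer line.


enclosed vertex P0: corner angles sum to (7/3)*pi, defect = 2*pi - (7/3)*pi = -pi/3
summing the enclosed defects onto the initial angle, mod 2*pi in the induced orientation:
final angle = (2/3)*pi - pi/3 = pi/3 (mod 2*pi)

Answer: final direction angle = pi/3


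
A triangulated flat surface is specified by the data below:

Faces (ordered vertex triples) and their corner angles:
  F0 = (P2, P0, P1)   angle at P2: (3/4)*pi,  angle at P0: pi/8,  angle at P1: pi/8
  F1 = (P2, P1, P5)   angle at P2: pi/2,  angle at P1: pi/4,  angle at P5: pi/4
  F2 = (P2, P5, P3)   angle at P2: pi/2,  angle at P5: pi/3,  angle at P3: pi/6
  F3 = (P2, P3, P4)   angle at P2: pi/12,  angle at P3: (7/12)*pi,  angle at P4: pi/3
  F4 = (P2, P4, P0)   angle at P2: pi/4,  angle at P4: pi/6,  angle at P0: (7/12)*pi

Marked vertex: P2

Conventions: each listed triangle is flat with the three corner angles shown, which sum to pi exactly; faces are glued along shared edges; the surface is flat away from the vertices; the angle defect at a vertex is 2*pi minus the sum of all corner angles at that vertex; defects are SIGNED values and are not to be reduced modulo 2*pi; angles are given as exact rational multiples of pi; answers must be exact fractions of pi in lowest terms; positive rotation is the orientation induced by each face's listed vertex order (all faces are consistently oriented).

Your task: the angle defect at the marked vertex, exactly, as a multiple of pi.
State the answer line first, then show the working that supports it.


Answer: defect(P2) = -pi/12

Sum of corner angles at P2: (25/12)*pi
defect = 2*pi - (25/12)*pi


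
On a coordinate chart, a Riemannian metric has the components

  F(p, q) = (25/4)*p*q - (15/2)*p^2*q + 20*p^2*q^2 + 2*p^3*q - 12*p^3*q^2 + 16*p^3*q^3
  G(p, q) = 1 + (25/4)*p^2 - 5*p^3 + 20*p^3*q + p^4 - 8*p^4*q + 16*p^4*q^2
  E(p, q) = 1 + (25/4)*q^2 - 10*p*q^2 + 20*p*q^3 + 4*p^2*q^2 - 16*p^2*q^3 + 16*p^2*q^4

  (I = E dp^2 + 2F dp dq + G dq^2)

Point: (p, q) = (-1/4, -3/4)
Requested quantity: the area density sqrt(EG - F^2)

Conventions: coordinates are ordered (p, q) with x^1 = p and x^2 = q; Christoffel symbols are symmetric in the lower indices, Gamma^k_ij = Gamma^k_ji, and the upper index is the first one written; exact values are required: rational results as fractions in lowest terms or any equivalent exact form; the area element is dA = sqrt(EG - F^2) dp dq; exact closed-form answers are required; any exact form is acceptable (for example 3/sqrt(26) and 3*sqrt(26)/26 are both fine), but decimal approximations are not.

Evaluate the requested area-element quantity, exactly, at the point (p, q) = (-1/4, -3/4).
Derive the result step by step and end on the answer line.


E = 2281/256, F = 315/128, G = 113/64; EG - F^2 = 2477/256

Answer: sqrt(EG - F^2) = sqrt(2477)/16


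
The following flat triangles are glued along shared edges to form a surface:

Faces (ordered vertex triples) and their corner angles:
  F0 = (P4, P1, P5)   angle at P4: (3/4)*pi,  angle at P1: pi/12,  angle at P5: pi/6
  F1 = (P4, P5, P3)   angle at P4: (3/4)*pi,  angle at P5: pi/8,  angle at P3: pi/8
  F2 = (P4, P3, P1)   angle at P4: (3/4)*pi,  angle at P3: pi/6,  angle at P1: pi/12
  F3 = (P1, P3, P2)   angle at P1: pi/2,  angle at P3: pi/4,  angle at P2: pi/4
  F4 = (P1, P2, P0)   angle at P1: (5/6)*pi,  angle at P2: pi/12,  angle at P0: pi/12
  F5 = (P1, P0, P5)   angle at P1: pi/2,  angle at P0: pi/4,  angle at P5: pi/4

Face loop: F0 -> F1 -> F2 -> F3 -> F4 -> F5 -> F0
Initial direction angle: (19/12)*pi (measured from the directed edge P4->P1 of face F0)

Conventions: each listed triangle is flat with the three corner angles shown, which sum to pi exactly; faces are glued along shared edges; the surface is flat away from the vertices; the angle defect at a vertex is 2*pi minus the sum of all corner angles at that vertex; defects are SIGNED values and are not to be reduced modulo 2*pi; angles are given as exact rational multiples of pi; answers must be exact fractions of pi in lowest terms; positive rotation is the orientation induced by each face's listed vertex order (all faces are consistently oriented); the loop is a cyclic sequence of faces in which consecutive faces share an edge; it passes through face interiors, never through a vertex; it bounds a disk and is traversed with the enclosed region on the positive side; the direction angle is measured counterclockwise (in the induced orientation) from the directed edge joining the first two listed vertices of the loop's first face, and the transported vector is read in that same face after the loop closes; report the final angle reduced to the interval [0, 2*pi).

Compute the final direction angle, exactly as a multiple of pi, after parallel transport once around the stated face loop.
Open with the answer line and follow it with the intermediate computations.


Answer: final direction angle = (4/3)*pi

enclosed vertex P1: corner angles sum to 2*pi, defect = 2*pi - 2*pi = 0
enclosed vertex P4: corner angles sum to (9/4)*pi, defect = 2*pi - (9/4)*pi = -pi/4
by Gauss-Bonnet the loop rotates the vector by the enclosed defect sum (positive orientation, mod 2*pi)
final angle = (19/12)*pi - pi/4 = (4/3)*pi (mod 2*pi)


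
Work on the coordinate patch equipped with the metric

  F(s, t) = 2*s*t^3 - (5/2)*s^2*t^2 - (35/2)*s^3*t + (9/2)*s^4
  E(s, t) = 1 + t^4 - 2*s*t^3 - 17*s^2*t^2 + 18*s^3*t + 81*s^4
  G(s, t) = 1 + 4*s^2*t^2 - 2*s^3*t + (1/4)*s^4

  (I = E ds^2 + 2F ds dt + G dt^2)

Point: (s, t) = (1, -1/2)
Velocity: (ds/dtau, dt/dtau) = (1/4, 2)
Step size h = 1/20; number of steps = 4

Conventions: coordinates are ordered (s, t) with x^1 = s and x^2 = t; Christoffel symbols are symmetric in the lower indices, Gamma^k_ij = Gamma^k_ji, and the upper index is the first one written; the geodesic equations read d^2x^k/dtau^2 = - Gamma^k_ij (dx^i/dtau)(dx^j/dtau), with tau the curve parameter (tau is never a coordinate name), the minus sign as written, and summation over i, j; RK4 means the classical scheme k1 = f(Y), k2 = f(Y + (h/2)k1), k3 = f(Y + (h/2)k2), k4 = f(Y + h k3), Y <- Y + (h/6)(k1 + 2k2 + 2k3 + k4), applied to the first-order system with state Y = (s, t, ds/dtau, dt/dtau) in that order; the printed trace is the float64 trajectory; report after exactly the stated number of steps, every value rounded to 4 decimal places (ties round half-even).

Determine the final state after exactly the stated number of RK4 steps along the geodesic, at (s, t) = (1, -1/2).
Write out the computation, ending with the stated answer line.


f(Y) = (ds/dtau, dt/dtau, -Gamma^s_ij Y'^i Y'^j, -Gamma^t_ij Y'^i Y'^j) with the Gammas evaluated at the stage position; h = 0.050000; intermediate values shown to 6 dp
step 0: s = 1.0000, t = -0.5000, ds/dtau = 0.2500, dt/dtau = 2.0000
step 1:
  k1: at (s, t) = (1.000000, -0.500000), (ds/dtau, dt/dtau) = (0.250000, 2.000000); Gamma_sss = 2.024540, Gamma_sst = 0.231376, Gamma_stt = -0.231376, Gamma_tss = 0.368098, Gamma_tst = 0.042068, Gamma_ttt = -0.042068; k1 = (0.250000, 2.000000, 0.567594, 0.103199)
  k2: at (s, t) = (1.006250, -0.450000), (ds/dtau, dt/dtau) = (0.264190, 2.002580); Gamma_sss = 2.004488, Gamma_sst = 0.216337, Gamma_stt = -0.228395, Gamma_tss = 0.334628, Gamma_tst = 0.036115, Gamma_ttt = -0.038128; k2 = (0.264190, 2.002580, 0.547123, 0.091336)
  k3: at (s, t) = (1.006605, -0.449936), (ds/dtau, dt/dtau) = (0.263678, 2.002283); Gamma_sss = 2.003786, Gamma_sst = 0.216208, Gamma_stt = -0.228312, Gamma_tss = 0.334387, Gamma_tst = 0.036080, Gamma_ttt = -0.038100; k3 = (0.263678, 2.002283, 0.547723, 0.091403)
  k4: at (s, t) = (1.013184, -0.399886), (ds/dtau, dt/dtau) = (0.277386, 2.004570); Gamma_sss = 1.983904, Gamma_sst = 0.201640, Gamma_stt = -0.225376, Gamma_tss = 0.302735, Gamma_tst = 0.030769, Gamma_ttt = -0.034391; k4 = (0.277386, 2.004570, 0.528740, 0.080683)
  Y <- Y + (h/6)(k1 + 2k2 + 2k3 + k4): s = 1.0132, t = -0.3999, ds/dtau = 0.2774, dt/dtau = 2.0046
step 2:
  k1: at (s, t) = (1.013193, -0.399881), (ds/dtau, dt/dtau) = (0.277384, 2.004578); Gamma_sss = 1.983887, Gamma_sst = 0.201636, Gamma_stt = -0.225373, Gamma_tss = 0.302728, Gamma_tst = 0.030768, Gamma_ttt = -0.034391; k1 = (0.277384, 2.004578, 0.528748, 0.080684)
  k2: at (s, t) = (1.020127, -0.349766), (ds/dtau, dt/dtau) = (0.290602, 2.006595); Gamma_sss = 1.964148, Gamma_sst = 0.187518, Gamma_stt = -0.222476, Gamma_tss = 0.272724, Gamma_tst = 0.026037, Gamma_ttt = -0.030891; k2 = (0.290602, 2.006595, 0.511222, 0.070984)
  k3: at (s, t) = (1.020458, -0.349716), (ds/dtau, dt/dtau) = (0.290164, 2.006353); Gamma_sss = 1.963523, Gamma_sst = 0.187421, Gamma_stt = -0.222404, Gamma_tss = 0.272555, Gamma_tst = 0.026016, Gamma_ttt = -0.030872; k3 = (0.290164, 2.006353, 0.511734, 0.071033)
  k4: at (s, t) = (1.027701, -0.299563), (ds/dtau, dt/dtau) = (0.302970, 2.008130); Gamma_sss = 1.944061, Gamma_sst = 0.173781, Gamma_stt = -0.219562, Gamma_tss = 0.244142, Gamma_tst = 0.021824, Gamma_ttt = -0.027573; k4 = (0.302970, 2.008130, 0.495498, 0.062227)
  Y <- Y + (h/6)(k1 + 2k2 + 2k3 + k4): s = 1.0277, t = -0.2996, ds/dtau = 0.3030, dt/dtau = 2.0081
step 3:
  k1: at (s, t) = (1.027708, -0.299559), (ds/dtau, dt/dtau) = (0.302968, 2.008136); Gamma_sss = 1.944046, Gamma_sst = 0.173778, Gamma_stt = -0.219561, Gamma_tss = 0.244138, Gamma_tst = 0.021823, Gamma_ttt = -0.027573; k1 = (0.302968, 2.008136, 0.495505, 0.062227)
  k2: at (s, t) = (1.035283, -0.249356), (ds/dtau, dt/dtau) = (0.315356, 2.009692); Gamma_sss = 1.924824, Gamma_sst = 0.160596, Gamma_stt = -0.216770, Gamma_tss = 0.217171, Gamma_tst = 0.018119, Gamma_ttt = -0.024457; k2 = (0.315356, 2.009692, 0.480520, 0.054215)
  k3: at (s, t) = (1.035592, -0.249317), (ds/dtau, dt/dtau) = (0.314981, 2.009491); Gamma_sss = 1.924262, Gamma_sst = 0.160524, Gamma_stt = -0.216705, Gamma_tss = 0.217055, Gamma_tst = 0.018107, Gamma_ttt = -0.024444; k3 = (0.314981, 2.009491, 0.480948, 0.054250)
  k4: at (s, t) = (1.043457, -0.199085), (ds/dtau, dt/dtau) = (0.327016, 2.010848); Gamma_sss = 1.905376, Gamma_sst = 0.147814, Gamma_stt = -0.213976, Gamma_tss = 0.191473, Gamma_tst = 0.014854, Gamma_ttt = -0.021503; k4 = (0.327016, 2.010848, 0.467059, 0.046935)
  Y <- Y + (h/6)(k1 + 2k2 + 2k3 + k4): s = 1.0435, t = -0.1991, ds/dtau = 0.3270, dt/dtau = 2.0109
step 4:
  k1: at (s, t) = (1.043464, -0.199081), (ds/dtau, dt/dtau) = (0.327014, 2.010853); Gamma_sss = 1.905364, Gamma_sst = 0.147812, Gamma_stt = -0.213975, Gamma_tss = 0.191470, Gamma_tst = 0.014854, Gamma_ttt = -0.021502; k1 = (0.327014, 2.010853, 0.467064, 0.046935)
  k2: at (s, t) = (1.051639, -0.148810), (ds/dtau, dt/dtau) = (0.338691, 2.012027); Gamma_sss = 1.886770, Gamma_sst = 0.135551, Gamma_stt = -0.211302, Gamma_tss = 0.167150, Gamma_tst = 0.012009, Gamma_ttt = -0.018719; k2 = (0.338691, 2.012027, 0.454227, 0.040240)
  k3: at (s, t) = (1.051931, -0.148781), (ds/dtau, dt/dtau) = (0.338370, 2.011859); Gamma_sss = 1.886263, Gamma_sst = 0.135500, Gamma_stt = -0.211245, Gamma_tss = 0.167075, Gamma_tst = 0.012002, Gamma_ttt = -0.018711; k3 = (0.338370, 2.011859, 0.454579, 0.040264)
  k4: at (s, t) = (1.060382, -0.098488), (ds/dtau, dt/dtau) = (0.349743, 2.012867); Gamma_sss = 1.868030, Gamma_sst = 0.123696, Gamma_stt = -0.208635, Gamma_tss = 0.143959, Gamma_tst = 0.009533, Gamma_ttt = -0.016078; k4 = (0.349743, 2.012867, 0.442656, 0.034113)
  Y <- Y + (h/6)(k1 + 2k2 + 2k3 + k4): s = 1.0604, t = -0.0985, ds/dtau = 0.3497, dt/dtau = 2.0129

Answer: s = 1.0604, t = -0.0985, ds/dtau = 0.3497, dt/dtau = 2.0129


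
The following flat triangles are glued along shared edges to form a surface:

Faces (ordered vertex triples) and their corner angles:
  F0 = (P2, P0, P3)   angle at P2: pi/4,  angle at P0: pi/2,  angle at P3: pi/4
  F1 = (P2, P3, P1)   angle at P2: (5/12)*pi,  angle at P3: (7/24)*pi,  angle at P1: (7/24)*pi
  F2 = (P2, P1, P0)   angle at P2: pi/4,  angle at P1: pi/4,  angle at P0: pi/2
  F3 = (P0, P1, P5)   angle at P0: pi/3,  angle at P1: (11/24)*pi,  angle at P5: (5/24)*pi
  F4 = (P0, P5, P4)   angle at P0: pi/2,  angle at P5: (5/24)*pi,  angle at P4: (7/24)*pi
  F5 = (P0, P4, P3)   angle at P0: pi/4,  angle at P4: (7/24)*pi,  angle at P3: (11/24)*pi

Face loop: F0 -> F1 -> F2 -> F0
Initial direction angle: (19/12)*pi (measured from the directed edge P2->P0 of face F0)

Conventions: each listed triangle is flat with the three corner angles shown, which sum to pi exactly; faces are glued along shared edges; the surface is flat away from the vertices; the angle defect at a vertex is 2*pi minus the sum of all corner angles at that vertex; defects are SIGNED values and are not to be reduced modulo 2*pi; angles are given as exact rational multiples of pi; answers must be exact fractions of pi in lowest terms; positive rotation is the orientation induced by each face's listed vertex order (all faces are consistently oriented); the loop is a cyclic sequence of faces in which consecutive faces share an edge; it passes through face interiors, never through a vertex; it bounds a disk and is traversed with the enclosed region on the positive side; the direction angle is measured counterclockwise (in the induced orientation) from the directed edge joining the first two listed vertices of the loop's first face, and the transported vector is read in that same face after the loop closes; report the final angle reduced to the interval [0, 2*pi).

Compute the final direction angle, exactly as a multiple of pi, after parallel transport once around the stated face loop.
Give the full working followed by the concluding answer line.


enclosed vertex P2: corner angles sum to (11/12)*pi, defect = 2*pi - (11/12)*pi = (13/12)*pi
summing the enclosed defects onto the initial angle, mod 2*pi in the induced orientation:
final angle = (19/12)*pi + (13/12)*pi = (2/3)*pi (mod 2*pi)

Answer: final direction angle = (2/3)*pi


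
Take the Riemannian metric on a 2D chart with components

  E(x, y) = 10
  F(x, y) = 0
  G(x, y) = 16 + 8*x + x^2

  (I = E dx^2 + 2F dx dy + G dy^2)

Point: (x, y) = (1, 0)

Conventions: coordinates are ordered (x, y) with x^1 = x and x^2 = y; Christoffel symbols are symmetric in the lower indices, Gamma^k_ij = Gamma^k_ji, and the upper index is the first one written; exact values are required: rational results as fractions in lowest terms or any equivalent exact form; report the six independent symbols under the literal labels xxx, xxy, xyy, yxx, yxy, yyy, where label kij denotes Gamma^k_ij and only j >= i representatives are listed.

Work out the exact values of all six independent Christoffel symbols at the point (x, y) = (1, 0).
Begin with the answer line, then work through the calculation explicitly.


Answer: Gamma_xxx = 0, Gamma_xxy = 0, Gamma_xyy = -1/2, Gamma_yxx = 0, Gamma_yxy = 1/5, Gamma_yyy = 0

E = 10, F = 0, G = 25 at the point
E_x = 0, E_y = 0, F_x = 0, F_y = 0, G_x = 10, G_y = 0
EG - F^2 = 250;  g^inv = (1/250) * [[25, 0], [0, 10]]
first-kind symbols [ij,l] = (1/2)(d_i g_jl + d_j g_il - d_l g_ij): [xx,x] = E_x/2 = 0, [xx,y] = F_x - E_y/2 = 0, [xy,x] = E_y/2 = 0, [xy,y] = G_x/2 = 5, [yy,x] = F_y - G_x/2 = -5, [yy,y] = G_y/2 = 0
Gamma^x_ij = (G*[ij,x] - F*[ij,y])/(EG - F^2), Gamma^y_ij = (E*[ij,y] - F*[ij,x])/(EG - F^2)


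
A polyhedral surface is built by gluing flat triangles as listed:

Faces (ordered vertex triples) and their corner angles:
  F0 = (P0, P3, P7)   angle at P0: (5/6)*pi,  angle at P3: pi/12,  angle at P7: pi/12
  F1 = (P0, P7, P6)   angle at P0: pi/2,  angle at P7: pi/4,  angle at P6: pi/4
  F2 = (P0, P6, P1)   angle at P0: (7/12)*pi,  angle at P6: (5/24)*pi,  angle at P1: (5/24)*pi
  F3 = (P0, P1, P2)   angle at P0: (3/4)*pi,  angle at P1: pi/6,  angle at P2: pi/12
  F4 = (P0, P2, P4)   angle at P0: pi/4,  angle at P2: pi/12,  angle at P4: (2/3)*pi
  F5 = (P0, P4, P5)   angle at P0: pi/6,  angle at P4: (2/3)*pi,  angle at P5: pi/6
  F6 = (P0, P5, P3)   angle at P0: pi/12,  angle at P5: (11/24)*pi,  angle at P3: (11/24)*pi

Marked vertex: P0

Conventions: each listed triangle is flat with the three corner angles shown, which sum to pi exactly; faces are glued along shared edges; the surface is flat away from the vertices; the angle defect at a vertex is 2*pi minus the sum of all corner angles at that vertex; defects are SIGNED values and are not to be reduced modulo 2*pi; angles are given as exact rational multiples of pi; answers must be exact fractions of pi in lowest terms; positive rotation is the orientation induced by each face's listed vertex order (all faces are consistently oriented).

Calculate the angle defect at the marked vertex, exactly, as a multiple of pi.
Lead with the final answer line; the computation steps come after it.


Answer: defect(P0) = (-7/6)*pi

Sum of corner angles at P0: (19/6)*pi
defect = 2*pi - (19/6)*pi


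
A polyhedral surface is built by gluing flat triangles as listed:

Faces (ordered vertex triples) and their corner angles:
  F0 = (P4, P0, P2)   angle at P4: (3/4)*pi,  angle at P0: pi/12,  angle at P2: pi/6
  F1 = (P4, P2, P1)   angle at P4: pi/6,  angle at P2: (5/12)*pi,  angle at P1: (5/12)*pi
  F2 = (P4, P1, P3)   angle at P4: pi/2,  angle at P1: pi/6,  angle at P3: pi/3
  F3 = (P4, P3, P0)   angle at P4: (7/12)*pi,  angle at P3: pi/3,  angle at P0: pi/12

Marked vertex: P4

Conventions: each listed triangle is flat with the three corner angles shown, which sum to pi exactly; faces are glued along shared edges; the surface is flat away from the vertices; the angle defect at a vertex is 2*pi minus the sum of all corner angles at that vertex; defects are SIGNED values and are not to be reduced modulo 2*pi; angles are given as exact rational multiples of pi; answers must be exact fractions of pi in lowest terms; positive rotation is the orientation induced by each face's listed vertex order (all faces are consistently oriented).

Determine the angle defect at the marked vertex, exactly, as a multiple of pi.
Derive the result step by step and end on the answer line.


Sum of corner angles at P4: 2*pi
defect = 2*pi - 2*pi

Answer: defect(P4) = 0


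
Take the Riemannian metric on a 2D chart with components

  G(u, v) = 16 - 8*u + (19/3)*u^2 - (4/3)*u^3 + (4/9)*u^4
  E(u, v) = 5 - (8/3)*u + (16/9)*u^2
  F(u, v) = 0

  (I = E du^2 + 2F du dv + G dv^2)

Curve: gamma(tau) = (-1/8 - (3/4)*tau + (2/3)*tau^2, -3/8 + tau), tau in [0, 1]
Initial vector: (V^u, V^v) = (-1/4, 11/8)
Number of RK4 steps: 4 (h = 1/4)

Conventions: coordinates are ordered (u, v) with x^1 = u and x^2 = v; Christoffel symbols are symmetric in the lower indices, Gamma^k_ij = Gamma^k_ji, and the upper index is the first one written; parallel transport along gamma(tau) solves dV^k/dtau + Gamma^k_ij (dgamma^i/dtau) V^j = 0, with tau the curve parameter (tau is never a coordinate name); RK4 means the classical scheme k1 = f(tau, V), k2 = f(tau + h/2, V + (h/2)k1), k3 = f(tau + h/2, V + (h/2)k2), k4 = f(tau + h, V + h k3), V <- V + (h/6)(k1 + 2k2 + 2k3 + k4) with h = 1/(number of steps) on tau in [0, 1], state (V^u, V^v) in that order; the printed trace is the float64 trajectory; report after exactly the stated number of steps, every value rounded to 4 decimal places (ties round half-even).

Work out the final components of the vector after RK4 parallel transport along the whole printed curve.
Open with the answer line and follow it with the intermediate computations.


Answer: V^u = -1.4882, V^v = 1.0605

gamma'(tau) = (-3/4 + (4/3)*tau, 1); f(tau, V)^k = -Gamma^k_ij(gamma(tau)) gamma'^i(tau) V^j; h = 1/4; intermediate values shown to 6 dp
curve data and Christoffel symbols at the stage parameters:
  tau = 0.000000: gamma = (-0.125000, -0.375000), gamma' = (-0.750000, 1.000000); Gamma_uuu = -0.290155, Gamma_uuv = 0.000000, Gamma_uvv = 0.899935, Gamma_vuu = 0.000000, Gamma_vuv = -0.282116, Gamma_vvv = 0.000000
  tau = 0.125000: gamma = (-0.208333, -0.250000), gamma' = (-0.583333, 1.000000); Gamma_uuu = -0.302466, Gamma_uuv = 0.000000, Gamma_uvv = 0.961221, Gamma_vuu = 0.000000, Gamma_vuv = -0.301557, Gamma_vvv = 0.000000
  tau = 0.250000: gamma = (-0.270833, -0.125000), gamma' = (-0.416667, 1.000000); Gamma_uuu = -0.310086, Gamma_uuv = 0.000000, Gamma_uvv = 1.004616, Gamma_vuu = 0.000000, Gamma_vuv = -0.315091, Gamma_vvv = 0.000000
  tau = 0.375000: gamma = (-0.312500, 0.000000), gamma' = (-0.250000, 1.000000); Gamma_uuu = -0.314451, Gamma_uuv = 0.000000, Gamma_uvv = 1.032406, Gamma_vuu = 0.000000, Gamma_vuv = -0.323617, Gamma_vvv = 0.000000
  tau = 0.500000: gamma = (-0.333333, 0.125000), gamma' = (-0.083333, 1.000000); Gamma_uuu = -0.316430, Gamma_uuv = 0.000000, Gamma_uvv = 1.045977, Gamma_vuu = 0.000000, Gamma_vuv = -0.327731, Gamma_vvv = 0.000000
  tau = 0.625000: gamma = (-0.333333, 0.250000), gamma' = (0.083333, 1.000000); Gamma_uuu = -0.316430, Gamma_uuv = 0.000000, Gamma_uvv = 1.045977, Gamma_vuu = 0.000000, Gamma_vuv = -0.327731, Gamma_vvv = 0.000000
  tau = 0.750000: gamma = (-0.312500, 0.375000), gamma' = (0.250000, 1.000000); Gamma_uuu = -0.314451, Gamma_uuv = 0.000000, Gamma_uvv = 1.032406, Gamma_vuu = 0.000000, Gamma_vuv = -0.323617, Gamma_vvv = 0.000000
  tau = 0.875000: gamma = (-0.270833, 0.500000), gamma' = (0.416667, 1.000000); Gamma_uuu = -0.310086, Gamma_uuv = 0.000000, Gamma_uvv = 1.004616, Gamma_vuu = 0.000000, Gamma_vuv = -0.315091, Gamma_vvv = 0.000000
  tau = 1.000000: gamma = (-0.208333, 0.625000), gamma' = (0.583333, 1.000000); Gamma_uuu = -0.302466, Gamma_uuv = 0.000000, Gamma_uvv = 0.961221, Gamma_vuu = 0.000000, Gamma_vuv = -0.301557, Gamma_vvv = 0.000000
step 0: V^u = -0.2500, V^v = 1.3750
step 1: k1 = (-1.183007, -0.361461), k2 = (-1.208048, -0.353908), k3 = (-1.208404, -0.355018), k4 = (-1.220850, -0.342831); V <- V + (h/6)(k1 + 2k2 + 2k3 + k4): V^u = -0.5515, V^v = 1.2866
step 2: k1 = (-1.221257, -0.342695), k2 = (-1.228687, -0.328511), k3 = (-1.230444, -0.328955), k4 = (-1.237056, -0.314459); V <- V + (h/6)(k1 + 2k2 + 2k3 + k4): V^u = -0.8589, V^v = 1.2044
step 3: k1 = (-1.237134, -0.314378), k2 = (-1.245404, -0.300345), k3 = (-1.247266, -0.300636), k4 = (-1.257875, -0.287499); V <- V + (h/6)(k1 + 2k2 + 2k3 + k4): V^u = -1.1706, V^v = 1.1292
step 4: k1 = (-1.257863, -0.287455), k2 = (-1.269917, -0.274840), k3 = (-1.271696, -0.275108), k4 = (-1.281974, -0.262320); V <- V + (h/6)(k1 + 2k2 + 2k3 + k4): V^u = -1.4882, V^v = 1.0605


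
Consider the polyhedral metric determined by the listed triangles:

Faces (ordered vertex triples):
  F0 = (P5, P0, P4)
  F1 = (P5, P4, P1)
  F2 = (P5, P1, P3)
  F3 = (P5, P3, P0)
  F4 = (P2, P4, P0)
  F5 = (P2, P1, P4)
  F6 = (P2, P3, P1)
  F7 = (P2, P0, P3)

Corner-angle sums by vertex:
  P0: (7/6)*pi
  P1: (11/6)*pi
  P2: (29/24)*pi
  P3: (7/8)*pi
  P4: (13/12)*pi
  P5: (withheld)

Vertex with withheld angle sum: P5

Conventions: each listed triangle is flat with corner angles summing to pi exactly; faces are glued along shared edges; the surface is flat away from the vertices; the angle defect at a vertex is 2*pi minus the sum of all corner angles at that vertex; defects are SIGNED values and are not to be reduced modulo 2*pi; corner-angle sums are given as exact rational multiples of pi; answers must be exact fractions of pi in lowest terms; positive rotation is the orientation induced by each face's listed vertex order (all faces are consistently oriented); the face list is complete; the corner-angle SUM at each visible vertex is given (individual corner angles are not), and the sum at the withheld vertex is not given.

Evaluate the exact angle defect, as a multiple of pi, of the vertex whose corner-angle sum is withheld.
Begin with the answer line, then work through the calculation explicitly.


Answer: defect(P5) = pi/6

V = 6, E = 12, F = 8; chi = V - E + F = 2
Gauss-Bonnet: total defect = 2*pi*chi = 4*pi; visible defects sum to (23/6)*pi


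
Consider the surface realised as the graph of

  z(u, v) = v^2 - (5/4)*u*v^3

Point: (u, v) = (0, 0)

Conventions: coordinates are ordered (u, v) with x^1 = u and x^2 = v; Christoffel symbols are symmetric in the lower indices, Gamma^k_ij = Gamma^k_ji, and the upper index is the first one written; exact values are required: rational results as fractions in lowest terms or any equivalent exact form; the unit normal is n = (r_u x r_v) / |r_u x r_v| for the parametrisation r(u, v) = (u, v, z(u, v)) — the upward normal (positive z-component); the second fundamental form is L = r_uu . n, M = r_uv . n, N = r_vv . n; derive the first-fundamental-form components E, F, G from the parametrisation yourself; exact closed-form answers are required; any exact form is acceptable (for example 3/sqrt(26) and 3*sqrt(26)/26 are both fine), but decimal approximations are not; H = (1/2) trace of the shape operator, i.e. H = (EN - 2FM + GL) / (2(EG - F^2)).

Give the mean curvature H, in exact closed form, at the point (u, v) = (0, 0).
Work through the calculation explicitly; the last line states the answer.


z_u = 0, z_v = 0, z_uu = 0, z_uv = 0, z_vv = 2
E = 1, F = 0, G = 1; answer radicand W^2 = 1
unnormalised second-form numerators: l = 0, m = 0, n = 2; L = l/sqrt(1), and similarly M = m/sqrt(W^2), N = n/sqrt(W^2)
H = (E*n - 2*F*m + G*l) / (2*(EG - F^2)*sqrt(W^2)); E*n - 2*F*m + G*l = 2, EG - F^2 = 1, so H = (1)/sqrt(1)

Answer: H = 1


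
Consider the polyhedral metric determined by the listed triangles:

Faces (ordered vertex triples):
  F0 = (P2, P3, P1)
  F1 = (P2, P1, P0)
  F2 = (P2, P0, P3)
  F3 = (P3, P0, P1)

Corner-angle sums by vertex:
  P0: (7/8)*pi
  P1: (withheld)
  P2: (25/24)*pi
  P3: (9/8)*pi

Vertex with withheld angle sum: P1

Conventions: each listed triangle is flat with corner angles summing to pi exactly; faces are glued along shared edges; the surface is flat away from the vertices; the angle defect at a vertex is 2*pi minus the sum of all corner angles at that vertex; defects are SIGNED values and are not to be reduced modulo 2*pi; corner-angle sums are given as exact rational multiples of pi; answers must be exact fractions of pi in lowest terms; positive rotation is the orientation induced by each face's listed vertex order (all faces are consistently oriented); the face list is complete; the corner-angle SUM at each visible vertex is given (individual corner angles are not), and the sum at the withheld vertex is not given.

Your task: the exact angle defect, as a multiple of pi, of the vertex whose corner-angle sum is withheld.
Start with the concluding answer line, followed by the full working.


Answer: defect(P1) = (25/24)*pi

V = 4, E = 6, F = 4; chi = V - E + F = 2
Gauss-Bonnet: total defect = 2*pi*chi = 4*pi; visible defects sum to (71/24)*pi


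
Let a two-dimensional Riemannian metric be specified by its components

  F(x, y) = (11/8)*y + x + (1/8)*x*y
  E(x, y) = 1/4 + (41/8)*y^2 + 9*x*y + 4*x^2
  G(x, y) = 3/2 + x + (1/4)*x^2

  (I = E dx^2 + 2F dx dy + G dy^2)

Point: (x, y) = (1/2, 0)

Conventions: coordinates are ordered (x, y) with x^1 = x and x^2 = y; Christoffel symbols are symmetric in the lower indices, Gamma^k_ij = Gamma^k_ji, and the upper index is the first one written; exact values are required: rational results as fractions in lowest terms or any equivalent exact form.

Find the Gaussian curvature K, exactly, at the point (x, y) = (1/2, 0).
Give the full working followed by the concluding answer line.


E = 5/4, F = 1/2, G = 33/16, EG - F^2 = 149/64 at the point
E_x = 4, E_y = 9/2, F_x = 1, F_y = 23/16, G_x = 5/4, G_y = 0
E_yy = 41/4, F_xy = 1/8, G_xx = 1/2
Apply the Brioschi formula K = (det M1 - det M2)/(EG - F^2)^2 over the derivative matrices of E, F, G.
M1 = [[-E_yy/2 + F_xy - G_xx/2, E_x/2, F_x - E_y/2], [F_y - G_x/2, E, F], [G_y/2, F, G]] = [[-21/4, 2, -5/4], [13/16, 5/4, 1/2], [0, 1/2, 33/16]]; det M1 = -4117/256
M2 = [[0, E_y/2, G_x/2], [E_y/2, E, F], [G_x/2, F, G]] = [[0, 9/4, 5/8], [9/4, 5/4, 1/2], [5/8, 1/2, 33/16]]; det M2 = -1219/128
det M1 - det M2 = -1679/256; K = -1679/256 / (149/64)^2 = -26864/22201

Answer: K = -26864/22201


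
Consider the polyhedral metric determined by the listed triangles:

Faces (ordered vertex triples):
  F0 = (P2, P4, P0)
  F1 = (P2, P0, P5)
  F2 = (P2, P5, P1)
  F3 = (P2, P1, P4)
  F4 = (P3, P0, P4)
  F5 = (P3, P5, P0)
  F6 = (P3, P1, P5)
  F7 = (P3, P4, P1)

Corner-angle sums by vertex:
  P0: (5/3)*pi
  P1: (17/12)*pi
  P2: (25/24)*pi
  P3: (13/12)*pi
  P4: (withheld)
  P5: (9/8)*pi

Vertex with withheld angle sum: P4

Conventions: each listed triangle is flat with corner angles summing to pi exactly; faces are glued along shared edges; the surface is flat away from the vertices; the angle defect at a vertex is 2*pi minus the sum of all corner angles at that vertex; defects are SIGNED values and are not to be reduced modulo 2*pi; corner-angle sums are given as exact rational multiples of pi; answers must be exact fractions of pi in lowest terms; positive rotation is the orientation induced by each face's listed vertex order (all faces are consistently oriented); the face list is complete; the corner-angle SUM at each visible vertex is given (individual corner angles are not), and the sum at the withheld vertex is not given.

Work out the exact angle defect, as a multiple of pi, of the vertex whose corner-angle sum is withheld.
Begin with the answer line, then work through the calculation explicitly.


Answer: defect(P4) = pi/3

V = 6, E = 12, F = 8; chi = V - E + F = 2
Gauss-Bonnet: total defect = 2*pi*chi = 4*pi; visible defects sum to (11/3)*pi


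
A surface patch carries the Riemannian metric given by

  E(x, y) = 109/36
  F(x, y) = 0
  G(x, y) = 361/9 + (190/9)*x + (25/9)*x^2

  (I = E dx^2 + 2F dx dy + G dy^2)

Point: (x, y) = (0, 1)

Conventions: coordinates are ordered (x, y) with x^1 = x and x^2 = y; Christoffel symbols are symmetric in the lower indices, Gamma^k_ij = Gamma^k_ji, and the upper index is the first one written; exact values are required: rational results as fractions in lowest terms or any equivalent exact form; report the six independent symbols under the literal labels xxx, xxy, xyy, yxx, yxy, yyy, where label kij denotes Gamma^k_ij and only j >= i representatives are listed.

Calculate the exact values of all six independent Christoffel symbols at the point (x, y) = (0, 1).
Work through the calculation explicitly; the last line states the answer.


E = 109/36, F = 0, G = 361/9 at the point
E_x = 0, E_y = 0, F_x = 0, F_y = 0, G_x = 190/9, G_y = 0
EG - F^2 = 39349/324;  g^inv = (324/39349) * [[361/9, 0], [0, 109/36]]
first-kind symbols [ij,l] = (1/2)(d_i g_jl + d_j g_il - d_l g_ij): [xx,x] = E_x/2 = 0, [xx,y] = F_x - E_y/2 = 0, [xy,x] = E_y/2 = 0, [xy,y] = G_x/2 = 95/9, [yy,x] = F_y - G_x/2 = -95/9, [yy,y] = G_y/2 = 0
Gamma^x_ij = (G*[ij,x] - F*[ij,y])/(EG - F^2), Gamma^y_ij = (E*[ij,y] - F*[ij,x])/(EG - F^2)

Answer: Gamma_xxx = 0, Gamma_xxy = 0, Gamma_xyy = -380/109, Gamma_yxx = 0, Gamma_yxy = 5/19, Gamma_yyy = 0


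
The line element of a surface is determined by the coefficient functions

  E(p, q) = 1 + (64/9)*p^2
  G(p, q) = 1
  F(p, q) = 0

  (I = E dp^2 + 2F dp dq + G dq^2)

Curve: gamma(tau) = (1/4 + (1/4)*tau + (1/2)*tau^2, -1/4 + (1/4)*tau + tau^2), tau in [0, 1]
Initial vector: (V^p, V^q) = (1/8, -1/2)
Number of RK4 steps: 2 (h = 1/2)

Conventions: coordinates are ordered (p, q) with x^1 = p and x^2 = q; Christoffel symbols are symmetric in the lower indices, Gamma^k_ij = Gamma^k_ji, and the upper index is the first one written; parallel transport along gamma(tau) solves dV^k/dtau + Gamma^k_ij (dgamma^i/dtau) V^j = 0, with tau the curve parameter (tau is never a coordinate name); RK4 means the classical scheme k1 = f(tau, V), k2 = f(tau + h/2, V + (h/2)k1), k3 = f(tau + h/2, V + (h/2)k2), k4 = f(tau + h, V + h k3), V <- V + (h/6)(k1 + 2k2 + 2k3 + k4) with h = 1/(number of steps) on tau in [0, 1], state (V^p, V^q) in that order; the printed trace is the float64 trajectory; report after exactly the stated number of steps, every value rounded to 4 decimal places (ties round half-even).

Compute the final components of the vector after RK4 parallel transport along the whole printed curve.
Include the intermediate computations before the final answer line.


gamma'(tau) = (1/4 + tau, 1/4 + 2*tau); f(tau, V)^k = -Gamma^k_ij(gamma(tau)) gamma'^i(tau) V^j; h = 1/2; intermediate values shown to 6 dp
curve data and Christoffel symbols at the stage parameters:
  tau = 0.000000: gamma = (0.250000, -0.250000), gamma' = (0.250000, 0.250000); Gamma_ppp = 1.230769, Gamma_ppq = 0.000000, Gamma_pqq = 0.000000, Gamma_qpp = 0.000000, Gamma_qpq = 0.000000, Gamma_qqq = 0.000000
  tau = 0.250000: gamma = (0.343750, -0.125000), gamma' = (0.500000, 0.750000); Gamma_ppp = 1.328302, Gamma_ppq = 0.000000, Gamma_pqq = 0.000000, Gamma_qpp = 0.000000, Gamma_qpq = 0.000000, Gamma_qqq = 0.000000
  tau = 0.500000: gamma = (0.500000, 0.125000), gamma' = (0.750000, 1.250000); Gamma_ppp = 1.280000, Gamma_ppq = 0.000000, Gamma_pqq = 0.000000, Gamma_qpp = 0.000000, Gamma_qpq = 0.000000, Gamma_qqq = 0.000000
  tau = 0.750000: gamma = (0.718750, 0.500000), gamma' = (1.000000, 1.750000); Gamma_ppp = 1.093611, Gamma_ppq = 0.000000, Gamma_pqq = 0.000000, Gamma_qpp = 0.000000, Gamma_qpq = 0.000000, Gamma_qqq = 0.000000
  tau = 1.000000: gamma = (1.000000, 1.000000), gamma' = (1.250000, 2.250000); Gamma_ppp = 0.876712, Gamma_ppq = 0.000000, Gamma_pqq = 0.000000, Gamma_qpp = 0.000000, Gamma_qpq = 0.000000, Gamma_qqq = 0.000000
step 0: V^p = 0.1250, V^q = -0.5000
step 1: k1 = (-0.038462, 0.000000), k2 = (-0.076633, 0.000000), k3 = (-0.070295, 0.000000), k4 = (-0.086258, 0.000000); V <- V + (h/6)(k1 + 2k2 + 2k3 + k4): V^p = 0.0901, V^q = -0.5000
step 2: k1 = (-0.086514, 0.000000), k2 = (-0.074902, 0.000000), k3 = (-0.078076, 0.000000), k4 = (-0.055979, 0.000000); V <- V + (h/6)(k1 + 2k2 + 2k3 + k4): V^p = 0.0527, V^q = -0.5000

Answer: V^p = 0.0527, V^q = -0.5000


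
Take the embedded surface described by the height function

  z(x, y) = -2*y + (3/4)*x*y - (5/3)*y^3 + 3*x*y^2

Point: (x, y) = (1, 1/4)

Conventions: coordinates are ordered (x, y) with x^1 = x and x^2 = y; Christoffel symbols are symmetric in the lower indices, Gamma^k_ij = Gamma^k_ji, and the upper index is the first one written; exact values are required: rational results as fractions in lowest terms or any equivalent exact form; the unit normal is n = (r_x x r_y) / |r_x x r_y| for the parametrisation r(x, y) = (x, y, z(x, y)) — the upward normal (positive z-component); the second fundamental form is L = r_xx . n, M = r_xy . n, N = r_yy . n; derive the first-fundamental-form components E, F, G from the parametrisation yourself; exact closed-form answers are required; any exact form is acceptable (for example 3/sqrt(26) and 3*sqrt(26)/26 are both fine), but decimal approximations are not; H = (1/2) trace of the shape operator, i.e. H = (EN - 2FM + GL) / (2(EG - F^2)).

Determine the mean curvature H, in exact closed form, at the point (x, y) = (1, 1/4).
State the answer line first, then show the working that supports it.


Answer: H = 8392*sqrt(293)/85849

z_x = 3/8, z_y = -1/16, z_xx = 0, z_xy = 9/4, z_yy = 7/2
E = 73/64, F = -3/128, G = 257/256; answer radicand W^2 = 293/256
unnormalised second-form numerators: l = 0, m = 9/4, n = 7/2; L = l/sqrt(293/256), and similarly M = m/sqrt(W^2), N = n/sqrt(W^2)
H = (E*n - 2*F*m + G*l) / (2*(EG - F^2)*sqrt(W^2)); E*n - 2*F*m + G*l = 1049/256, EG - F^2 = 293/256, so H = (1049/586)/sqrt(293/256)
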